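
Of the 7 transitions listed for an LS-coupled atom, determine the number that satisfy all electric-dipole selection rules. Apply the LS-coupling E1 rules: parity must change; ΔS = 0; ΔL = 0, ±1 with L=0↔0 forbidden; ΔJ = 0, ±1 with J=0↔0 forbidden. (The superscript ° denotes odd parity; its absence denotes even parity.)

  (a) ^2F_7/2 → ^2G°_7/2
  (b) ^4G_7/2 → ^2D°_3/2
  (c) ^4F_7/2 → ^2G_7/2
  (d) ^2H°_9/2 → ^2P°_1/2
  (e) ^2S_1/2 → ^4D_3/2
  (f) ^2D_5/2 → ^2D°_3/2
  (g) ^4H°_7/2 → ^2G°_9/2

2

(a) allowed
(b) forbidden (ΔS, ΔL, ΔJ fail)
(c) forbidden (parity, ΔS fail)
(d) forbidden (parity, ΔL, ΔJ fail)
(e) forbidden (parity, ΔS, ΔL fail)
(f) allowed
(g) forbidden (parity, ΔS fail)
Total allowed: 2 of 7.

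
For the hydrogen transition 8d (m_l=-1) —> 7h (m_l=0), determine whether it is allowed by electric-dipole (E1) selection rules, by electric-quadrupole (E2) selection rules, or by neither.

neither

Δl = 5 − 2 = +3; l_i + l_f = 7.
Δm_l = +1.
E1 (Δl = ±1, |Δm_l| ≤ 1): not satisfied.
E2 (Δl = 0,±2, l_i+l_f ≥ 2, |Δm_l| ≤ 2): not satisfied.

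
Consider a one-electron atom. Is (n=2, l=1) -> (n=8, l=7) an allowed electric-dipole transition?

Initial l = 1, final l = 7, so Δl = +6. E1 requires Δl = ±1: ✗.
The transition is electric-dipole forbidden.

forbidden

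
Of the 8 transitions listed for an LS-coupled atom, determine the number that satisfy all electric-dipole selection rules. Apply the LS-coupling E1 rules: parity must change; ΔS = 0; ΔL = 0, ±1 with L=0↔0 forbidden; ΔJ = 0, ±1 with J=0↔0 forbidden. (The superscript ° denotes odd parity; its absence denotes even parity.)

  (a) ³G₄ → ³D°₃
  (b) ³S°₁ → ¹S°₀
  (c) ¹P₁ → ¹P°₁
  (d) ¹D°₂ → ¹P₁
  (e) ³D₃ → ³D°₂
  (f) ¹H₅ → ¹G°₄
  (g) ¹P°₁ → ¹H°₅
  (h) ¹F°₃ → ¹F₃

5

(a) forbidden (ΔL fails)
(b) forbidden (parity, ΔS, ΔL fail)
(c) allowed
(d) allowed
(e) allowed
(f) allowed
(g) forbidden (parity, ΔL, ΔJ fail)
(h) allowed
Total allowed: 5 of 8.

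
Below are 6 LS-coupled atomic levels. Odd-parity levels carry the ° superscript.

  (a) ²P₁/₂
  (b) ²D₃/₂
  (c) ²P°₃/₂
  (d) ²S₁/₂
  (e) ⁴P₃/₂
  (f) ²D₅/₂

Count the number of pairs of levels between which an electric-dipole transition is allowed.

4

(a)–(b): forbidden (parity).
(a)–(c): allowed.
(a)–(d): forbidden (parity).
(a)–(e): forbidden (parity, ΔS).
(a)–(f): forbidden (parity, ΔJ).
(b)–(c): allowed.
(b)–(d): forbidden (parity, ΔL).
(b)–(e): forbidden (parity, ΔS).
(b)–(f): forbidden (parity).
(c)–(d): allowed.
(c)–(e): forbidden (ΔS).
(c)–(f): allowed.
(d)–(e): forbidden (parity, ΔS).
(d)–(f): forbidden (parity, ΔL, ΔJ).
(e)–(f): forbidden (parity, ΔS).
Allowed pairs: 4 of 15.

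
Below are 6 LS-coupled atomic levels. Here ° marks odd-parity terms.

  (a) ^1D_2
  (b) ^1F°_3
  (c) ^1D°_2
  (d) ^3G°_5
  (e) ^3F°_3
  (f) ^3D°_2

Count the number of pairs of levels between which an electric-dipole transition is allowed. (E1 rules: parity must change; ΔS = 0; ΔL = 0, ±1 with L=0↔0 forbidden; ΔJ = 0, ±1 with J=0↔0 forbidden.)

(a)–(b): allowed.
(a)–(c): allowed.
(a)–(d): forbidden (ΔS, ΔL, ΔJ).
(a)–(e): forbidden (ΔS).
(a)–(f): forbidden (ΔS).
(b)–(c): forbidden (parity).
(b)–(d): forbidden (parity, ΔS, ΔJ).
(b)–(e): forbidden (parity, ΔS).
(b)–(f): forbidden (parity, ΔS).
(c)–(d): forbidden (parity, ΔS, ΔL, ΔJ).
(c)–(e): forbidden (parity, ΔS).
(c)–(f): forbidden (parity, ΔS).
(d)–(e): forbidden (parity, ΔJ).
(d)–(f): forbidden (parity, ΔL, ΔJ).
(e)–(f): forbidden (parity).
Allowed pairs: 2 of 15.

2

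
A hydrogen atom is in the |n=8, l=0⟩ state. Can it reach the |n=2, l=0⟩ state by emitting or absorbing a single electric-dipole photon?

l: 0 → 0 (Δl = +0). Δl = ±1 fails.
The transition is electric-dipole forbidden.

forbidden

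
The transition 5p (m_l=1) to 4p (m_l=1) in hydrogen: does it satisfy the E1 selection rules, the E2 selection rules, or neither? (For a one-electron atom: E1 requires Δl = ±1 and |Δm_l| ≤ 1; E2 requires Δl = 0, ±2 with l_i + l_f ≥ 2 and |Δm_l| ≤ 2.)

Δl = 1 − 1 = +0; l_i + l_f = 2.
Δm_l = +0.
E1 (Δl = ±1, |Δm_l| ≤ 1): not satisfied.
E2 (Δl = 0,±2, l_i+l_f ≥ 2, |Δm_l| ≤ 2): satisfied.

E2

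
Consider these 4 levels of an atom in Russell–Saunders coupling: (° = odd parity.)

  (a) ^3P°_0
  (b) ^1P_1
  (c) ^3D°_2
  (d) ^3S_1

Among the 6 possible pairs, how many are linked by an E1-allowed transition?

1

(a)–(b): forbidden (ΔS).
(a)–(c): forbidden (parity, ΔJ).
(a)–(d): allowed.
(b)–(c): forbidden (ΔS).
(b)–(d): forbidden (parity, ΔS).
(c)–(d): forbidden (ΔL).
Allowed pairs: 1 of 6.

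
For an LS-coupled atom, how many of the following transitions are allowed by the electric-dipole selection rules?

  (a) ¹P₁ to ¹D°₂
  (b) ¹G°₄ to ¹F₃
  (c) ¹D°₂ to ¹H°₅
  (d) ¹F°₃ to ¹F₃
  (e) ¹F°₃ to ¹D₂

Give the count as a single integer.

4

(a) allowed
(b) allowed
(c) forbidden (parity, ΔL, ΔJ fail)
(d) allowed
(e) allowed
Total allowed: 4 of 5.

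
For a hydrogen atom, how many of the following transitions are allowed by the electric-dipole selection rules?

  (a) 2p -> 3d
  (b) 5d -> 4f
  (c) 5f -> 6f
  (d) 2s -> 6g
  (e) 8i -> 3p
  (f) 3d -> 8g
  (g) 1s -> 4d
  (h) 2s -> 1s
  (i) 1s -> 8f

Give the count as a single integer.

(a) allowed
(b) allowed
(c) forbidden — Δl = +0 (E1 requires Δl = ±1)
(d) forbidden — Δl = +4 (E1 requires Δl = ±1)
(e) forbidden — Δl = -5 (E1 requires Δl = ±1)
(f) forbidden — Δl = +2 (E1 requires Δl = ±1)
(g) forbidden — Δl = +2 (E1 requires Δl = ±1)
(h) forbidden — Δl = +0 (E1 requires Δl = ±1)
(i) forbidden — Δl = +3 (E1 requires Δl = ±1)
Total allowed: 2 of 9.

2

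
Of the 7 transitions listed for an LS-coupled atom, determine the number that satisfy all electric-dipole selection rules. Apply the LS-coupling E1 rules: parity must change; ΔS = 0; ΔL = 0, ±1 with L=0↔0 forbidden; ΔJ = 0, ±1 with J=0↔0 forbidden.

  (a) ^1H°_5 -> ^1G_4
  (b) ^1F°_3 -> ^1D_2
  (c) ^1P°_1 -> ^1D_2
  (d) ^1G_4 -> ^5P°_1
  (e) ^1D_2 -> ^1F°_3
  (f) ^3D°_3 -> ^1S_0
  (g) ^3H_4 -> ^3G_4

4

(a) allowed
(b) allowed
(c) allowed
(d) forbidden (ΔS, ΔL, ΔJ fail)
(e) allowed
(f) forbidden (ΔS, ΔL, ΔJ fail)
(g) forbidden (parity fails)
Total allowed: 4 of 7.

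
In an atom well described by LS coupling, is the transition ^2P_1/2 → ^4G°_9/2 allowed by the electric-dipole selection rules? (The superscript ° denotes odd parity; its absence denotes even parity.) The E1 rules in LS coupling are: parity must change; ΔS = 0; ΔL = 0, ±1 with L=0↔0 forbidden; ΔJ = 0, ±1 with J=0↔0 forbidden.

forbidden

Parity must change: even → odd — satisfied.
ΔJ = 0, ±1 (not J=0↔0): J: 1/2 → 9/2, ΔJ = +4 — violated.
ΔL = 0, ±1 (not L=0↔0): L: 1 → 4, ΔL = +3 — violated.
ΔS = 0: S: 1/2 → 3/2 — violated.
Rule(s) violated: ΔS, ΔL, ΔJ.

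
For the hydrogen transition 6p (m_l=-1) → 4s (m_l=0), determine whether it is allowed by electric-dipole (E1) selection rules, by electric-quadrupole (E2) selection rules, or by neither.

E1

Δl = 0 − 1 = -1; l_i + l_f = 1.
Δm_l = +1.
E1 (Δl = ±1, |Δm_l| ≤ 1): satisfied.
E2 (Δl = 0,±2, l_i+l_f ≥ 2, |Δm_l| ≤ 2): not satisfied.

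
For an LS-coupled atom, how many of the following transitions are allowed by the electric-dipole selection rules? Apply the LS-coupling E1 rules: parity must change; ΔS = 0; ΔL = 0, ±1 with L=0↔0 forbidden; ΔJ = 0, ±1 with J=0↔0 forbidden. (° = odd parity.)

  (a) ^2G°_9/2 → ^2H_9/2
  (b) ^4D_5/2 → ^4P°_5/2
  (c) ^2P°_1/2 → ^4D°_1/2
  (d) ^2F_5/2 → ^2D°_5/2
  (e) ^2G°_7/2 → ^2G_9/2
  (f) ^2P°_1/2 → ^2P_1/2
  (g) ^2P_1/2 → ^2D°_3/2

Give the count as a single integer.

(a) allowed
(b) allowed
(c) forbidden (parity, ΔS fail)
(d) allowed
(e) allowed
(f) allowed
(g) allowed
Total allowed: 6 of 7.

6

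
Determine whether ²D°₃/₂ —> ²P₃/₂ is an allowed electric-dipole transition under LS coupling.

Initial level: S=1/2, L=2, J=3/2, parity odd. Final level: S=1/2, L=1, J=3/2, parity even.
Parity must change: odd → even — ok.
ΔS = 0: S: 1/2 → 1/2 — ok.
ΔL = 0, ±1 (not L=0↔0): L: 2 → 1, ΔL = -1 — ok.
ΔJ = 0, ±1 (not J=0↔0): J: 3/2 → 3/2, ΔJ = +0 — ok.
All four E1 rules are satisfied.

allowed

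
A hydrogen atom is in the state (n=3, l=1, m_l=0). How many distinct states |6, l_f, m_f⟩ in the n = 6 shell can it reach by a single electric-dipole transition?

4

E1 requires Δl = ±1, so l_f ∈ {0, 2}; with 0 ≤ l_f ≤ n_f−1 = 5, the allowed l_f values are {0, 2}.
For l_f = 0: m_f ∈ {m_i−1, m_i, m_i+1} ∩ [−0, 0] = {0} → 1 state.
For l_f = 2: m_f ∈ {m_i−1, m_i, m_i+1} ∩ [−2, 2] = {-1, 0, 1} → 3 states.
Total: 4.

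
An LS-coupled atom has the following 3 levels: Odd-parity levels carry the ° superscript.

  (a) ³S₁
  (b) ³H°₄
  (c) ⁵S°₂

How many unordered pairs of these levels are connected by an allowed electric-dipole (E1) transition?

(a)–(b): forbidden (ΔL, ΔJ).
(a)–(c): forbidden (ΔS, ΔL).
(b)–(c): forbidden (parity, ΔS, ΔL, ΔJ).
Allowed pairs: 0 of 3.

0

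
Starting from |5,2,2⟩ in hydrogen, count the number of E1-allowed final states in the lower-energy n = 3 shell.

E1 requires Δl = ±1, so l_f ∈ {1, 3}; with 0 ≤ l_f ≤ n_f−1 = 2, the allowed l_f values are {1}.
For l_f = 1: m_f ∈ {m_i−1, m_i, m_i+1} ∩ [−1, 1] = {1} → 1 state.
Total: 1.

1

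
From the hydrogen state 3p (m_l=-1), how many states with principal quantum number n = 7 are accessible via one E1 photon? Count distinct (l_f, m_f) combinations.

E1 requires Δl = ±1, so l_f ∈ {0, 2}; with 0 ≤ l_f ≤ n_f−1 = 6, the allowed l_f values are {0, 2}.
For l_f = 0: m_f ∈ {m_i−1, m_i, m_i+1} ∩ [−0, 0] = {0} → 1 state.
For l_f = 2: m_f ∈ {m_i−1, m_i, m_i+1} ∩ [−2, 2] = {-2, -1, 0} → 3 states.
Total: 4.

4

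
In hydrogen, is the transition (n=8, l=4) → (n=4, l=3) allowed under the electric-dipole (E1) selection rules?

Δl = 3 − 4 = -1; the E1 rule Δl = ±1 is ok.
All E1 selection rules are satisfied.

allowed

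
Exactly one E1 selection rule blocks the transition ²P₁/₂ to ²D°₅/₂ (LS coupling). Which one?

the ΔJ = 0, ±1 rule

Initial level: S=1/2, L=1, J=1/2, parity even. Final level: S=1/2, L=2, J=5/2, parity odd.
Parity must change: even → odd — satisfied.
ΔS = 0: S: 1/2 → 1/2 — satisfied.
ΔL = 0, ±1 (not L=0↔0): L: 1 → 2, ΔL = +1 — satisfied.
ΔJ = 0, ±1 (not J=0↔0): J: 1/2 → 5/2, ΔJ = +2 — violated.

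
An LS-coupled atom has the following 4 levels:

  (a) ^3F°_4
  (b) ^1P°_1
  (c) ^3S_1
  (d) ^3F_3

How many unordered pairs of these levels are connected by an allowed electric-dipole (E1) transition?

1

(a)–(b): forbidden (parity, ΔS, ΔL, ΔJ).
(a)–(c): forbidden (ΔL, ΔJ).
(a)–(d): allowed.
(b)–(c): forbidden (ΔS).
(b)–(d): forbidden (ΔS, ΔL, ΔJ).
(c)–(d): forbidden (parity, ΔL, ΔJ).
Allowed pairs: 1 of 6.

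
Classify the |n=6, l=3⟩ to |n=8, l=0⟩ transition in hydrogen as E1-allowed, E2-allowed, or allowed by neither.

Δl = 0 − 3 = -3; l_i + l_f = 3.
E1 (Δl = ±1): not satisfied.
E2 (Δl = 0,±2, l_i+l_f ≥ 2): not satisfied.

neither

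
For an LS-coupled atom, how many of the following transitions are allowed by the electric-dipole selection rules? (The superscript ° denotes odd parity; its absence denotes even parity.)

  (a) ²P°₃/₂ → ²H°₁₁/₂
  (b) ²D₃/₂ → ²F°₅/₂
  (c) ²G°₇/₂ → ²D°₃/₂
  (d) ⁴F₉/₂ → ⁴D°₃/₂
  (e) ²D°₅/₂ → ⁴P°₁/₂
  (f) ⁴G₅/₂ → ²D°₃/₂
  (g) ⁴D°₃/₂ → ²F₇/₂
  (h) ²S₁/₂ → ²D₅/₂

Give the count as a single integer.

(a) forbidden (parity, ΔL, ΔJ fail)
(b) allowed
(c) forbidden (parity, ΔL, ΔJ fail)
(d) forbidden (ΔJ fails)
(e) forbidden (parity, ΔS, ΔJ fail)
(f) forbidden (ΔS, ΔL fail)
(g) forbidden (ΔS, ΔJ fail)
(h) forbidden (parity, ΔL, ΔJ fail)
Total allowed: 1 of 8.

1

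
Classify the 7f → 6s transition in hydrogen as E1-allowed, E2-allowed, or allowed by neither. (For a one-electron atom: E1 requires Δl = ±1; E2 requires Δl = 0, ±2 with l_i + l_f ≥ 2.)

neither

Δl = 0 − 3 = -3; l_i + l_f = 3.
E1 (Δl = ±1): not satisfied.
E2 (Δl = 0,±2, l_i+l_f ≥ 2): not satisfied.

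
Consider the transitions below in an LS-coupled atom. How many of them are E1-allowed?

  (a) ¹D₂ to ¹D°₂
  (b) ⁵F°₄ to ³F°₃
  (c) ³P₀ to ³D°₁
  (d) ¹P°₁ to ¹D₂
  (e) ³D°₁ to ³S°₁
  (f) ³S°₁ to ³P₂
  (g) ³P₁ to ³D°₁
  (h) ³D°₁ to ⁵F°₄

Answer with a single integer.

(a) allowed
(b) forbidden (parity, ΔS fail)
(c) allowed
(d) allowed
(e) forbidden (parity, ΔL fail)
(f) allowed
(g) allowed
(h) forbidden (parity, ΔS, ΔJ fail)
Total allowed: 5 of 8.

5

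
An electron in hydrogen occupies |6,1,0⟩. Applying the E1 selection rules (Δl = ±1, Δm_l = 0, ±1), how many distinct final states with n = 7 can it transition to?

4

E1 requires Δl = ±1, so l_f ∈ {0, 2}; with 0 ≤ l_f ≤ n_f−1 = 6, the allowed l_f values are {0, 2}.
For l_f = 0: m_f ∈ {m_i−1, m_i, m_i+1} ∩ [−0, 0] = {0} → 1 state.
For l_f = 2: m_f ∈ {m_i−1, m_i, m_i+1} ∩ [−2, 2] = {-1, 0, 1} → 3 states.
Total: 4.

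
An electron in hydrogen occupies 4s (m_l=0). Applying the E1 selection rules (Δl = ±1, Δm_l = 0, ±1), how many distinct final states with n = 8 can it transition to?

E1 requires Δl = ±1, so l_f ∈ {-1, 1}; with 0 ≤ l_f ≤ n_f−1 = 7, the allowed l_f values are {1}.
For l_f = 1: m_f ∈ {m_i−1, m_i, m_i+1} ∩ [−1, 1] = {-1, 0, 1} → 3 states.
Total: 3.

3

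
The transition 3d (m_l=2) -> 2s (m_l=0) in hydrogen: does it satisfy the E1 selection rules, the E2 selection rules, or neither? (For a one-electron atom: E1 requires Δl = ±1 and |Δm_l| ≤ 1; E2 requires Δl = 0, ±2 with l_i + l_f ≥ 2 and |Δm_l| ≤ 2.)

Δl = 0 − 2 = -2; l_i + l_f = 2.
Δm_l = -2.
E1 (Δl = ±1, |Δm_l| ≤ 1): not satisfied.
E2 (Δl = 0,±2, l_i+l_f ≥ 2, |Δm_l| ≤ 2): satisfied.

E2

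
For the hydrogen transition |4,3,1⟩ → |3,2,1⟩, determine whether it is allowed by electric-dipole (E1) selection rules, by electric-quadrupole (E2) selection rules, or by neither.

Δl = 2 − 3 = -1; l_i + l_f = 5.
Δm_l = +0.
E1 (Δl = ±1, |Δm_l| ≤ 1): satisfied.
E2 (Δl = 0,±2, l_i+l_f ≥ 2, |Δm_l| ≤ 2): not satisfied.

E1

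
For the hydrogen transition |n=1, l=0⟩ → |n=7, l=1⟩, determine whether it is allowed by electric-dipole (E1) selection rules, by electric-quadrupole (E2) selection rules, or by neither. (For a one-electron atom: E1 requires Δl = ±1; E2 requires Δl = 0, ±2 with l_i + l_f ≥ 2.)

Δl = 1 − 0 = +1; l_i + l_f = 1.
E1 (Δl = ±1): satisfied.
E2 (Δl = 0,±2, l_i+l_f ≥ 2): not satisfied.

E1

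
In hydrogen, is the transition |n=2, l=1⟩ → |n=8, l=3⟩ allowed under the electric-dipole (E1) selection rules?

Δl = 3 − 1 = +2; the E1 rule Δl = ±1 is fails.
The transition is electric-dipole forbidden.

forbidden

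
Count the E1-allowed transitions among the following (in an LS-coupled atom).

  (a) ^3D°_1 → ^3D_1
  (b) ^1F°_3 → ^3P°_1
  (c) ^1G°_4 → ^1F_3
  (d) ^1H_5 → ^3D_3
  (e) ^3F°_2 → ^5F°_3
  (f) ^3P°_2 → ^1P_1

2

(a) allowed
(b) forbidden (parity, ΔS, ΔL, ΔJ fail)
(c) allowed
(d) forbidden (parity, ΔS, ΔL, ΔJ fail)
(e) forbidden (parity, ΔS fail)
(f) forbidden (ΔS fails)
Total allowed: 2 of 6.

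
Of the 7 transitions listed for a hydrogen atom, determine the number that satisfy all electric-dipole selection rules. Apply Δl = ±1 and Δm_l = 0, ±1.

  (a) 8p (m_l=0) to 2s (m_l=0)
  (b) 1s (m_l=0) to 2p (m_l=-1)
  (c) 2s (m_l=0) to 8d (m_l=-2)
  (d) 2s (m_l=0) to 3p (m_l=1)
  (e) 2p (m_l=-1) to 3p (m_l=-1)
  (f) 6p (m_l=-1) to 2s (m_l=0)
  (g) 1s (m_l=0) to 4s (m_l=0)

(a) allowed
(b) allowed
(c) forbidden — Δl = +2 (E1 requires Δl = ±1); Δm_l = -2 (E1 requires Δm_l = 0, ±1)
(d) allowed
(e) forbidden — Δl = +0 (E1 requires Δl = ±1)
(f) allowed
(g) forbidden — Δl = +0 (E1 requires Δl = ±1)
Total allowed: 4 of 7.

4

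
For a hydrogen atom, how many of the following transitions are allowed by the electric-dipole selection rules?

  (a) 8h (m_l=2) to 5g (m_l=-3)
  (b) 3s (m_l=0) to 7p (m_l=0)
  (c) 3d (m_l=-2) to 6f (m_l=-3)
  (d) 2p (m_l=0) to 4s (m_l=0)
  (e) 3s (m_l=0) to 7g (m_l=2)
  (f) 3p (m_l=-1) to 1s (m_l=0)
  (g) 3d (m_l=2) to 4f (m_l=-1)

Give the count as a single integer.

(a) forbidden — Δm_l = -5 (E1 requires Δm_l = 0, ±1)
(b) allowed
(c) allowed
(d) allowed
(e) forbidden — Δl = +4 (E1 requires Δl = ±1); Δm_l = +2 (E1 requires Δm_l = 0, ±1)
(f) allowed
(g) forbidden — Δm_l = -3 (E1 requires Δm_l = 0, ±1)
Total allowed: 4 of 7.

4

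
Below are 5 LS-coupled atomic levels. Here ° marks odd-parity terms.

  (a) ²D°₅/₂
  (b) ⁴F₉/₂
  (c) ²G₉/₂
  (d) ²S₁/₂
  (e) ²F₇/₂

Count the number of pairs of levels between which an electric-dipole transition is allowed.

(a)–(b): forbidden (ΔS, ΔJ).
(a)–(c): forbidden (ΔL, ΔJ).
(a)–(d): forbidden (ΔL, ΔJ).
(a)–(e): allowed.
(b)–(c): forbidden (parity, ΔS).
(b)–(d): forbidden (parity, ΔS, ΔL, ΔJ).
(b)–(e): forbidden (parity, ΔS).
(c)–(d): forbidden (parity, ΔL, ΔJ).
(c)–(e): forbidden (parity).
(d)–(e): forbidden (parity, ΔL, ΔJ).
Allowed pairs: 1 of 10.

1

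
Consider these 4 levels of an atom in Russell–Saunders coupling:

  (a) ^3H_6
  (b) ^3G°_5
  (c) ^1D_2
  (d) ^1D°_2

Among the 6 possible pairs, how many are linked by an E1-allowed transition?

(a)–(b): allowed.
(a)–(c): forbidden (parity, ΔS, ΔL, ΔJ).
(a)–(d): forbidden (ΔS, ΔL, ΔJ).
(b)–(c): forbidden (ΔS, ΔL, ΔJ).
(b)–(d): forbidden (parity, ΔS, ΔL, ΔJ).
(c)–(d): allowed.
Allowed pairs: 2 of 6.

2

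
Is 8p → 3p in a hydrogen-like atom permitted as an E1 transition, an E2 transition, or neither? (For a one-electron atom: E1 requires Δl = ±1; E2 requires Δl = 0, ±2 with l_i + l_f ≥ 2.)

Δl = 1 − 1 = +0; l_i + l_f = 2.
E1 (Δl = ±1): not satisfied.
E2 (Δl = 0,±2, l_i+l_f ≥ 2): satisfied.

E2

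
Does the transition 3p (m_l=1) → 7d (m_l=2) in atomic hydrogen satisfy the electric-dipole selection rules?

allowed

l: 1 → 2 (Δl = +1). Δl = ±1 passes.
Δm_l = 2 − (1) = +1. E1 requires Δm_l = 0, ±1: passes.
All E1 selection rules are satisfied.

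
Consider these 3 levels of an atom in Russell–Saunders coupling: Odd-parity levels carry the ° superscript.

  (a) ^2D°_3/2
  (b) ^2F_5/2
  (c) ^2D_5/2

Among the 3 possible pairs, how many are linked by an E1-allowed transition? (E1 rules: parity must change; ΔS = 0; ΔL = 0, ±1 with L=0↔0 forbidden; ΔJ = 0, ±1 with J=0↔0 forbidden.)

2

(a)–(b): allowed.
(a)–(c): allowed.
(b)–(c): forbidden (parity).
Allowed pairs: 2 of 3.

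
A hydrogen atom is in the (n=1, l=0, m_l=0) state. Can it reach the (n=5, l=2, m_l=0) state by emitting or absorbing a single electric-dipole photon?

forbidden

l: 0 → 2 (Δl = +2). Δl = ±1 fails.
m_l: 0 → 0 (Δm_l = +0). |Δm_l| ≤ 1 ok.
The transition is electric-dipole forbidden.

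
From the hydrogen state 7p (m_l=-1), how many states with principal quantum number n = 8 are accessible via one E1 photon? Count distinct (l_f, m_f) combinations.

4

E1 requires Δl = ±1, so l_f ∈ {0, 2}; with 0 ≤ l_f ≤ n_f−1 = 7, the allowed l_f values are {0, 2}.
For l_f = 0: m_f ∈ {m_i−1, m_i, m_i+1} ∩ [−0, 0] = {0} → 1 state.
For l_f = 2: m_f ∈ {m_i−1, m_i, m_i+1} ∩ [−2, 2] = {-2, -1, 0} → 3 states.
Total: 4.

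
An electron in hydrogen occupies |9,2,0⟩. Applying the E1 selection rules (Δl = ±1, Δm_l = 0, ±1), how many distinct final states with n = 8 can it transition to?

6

E1 requires Δl = ±1, so l_f ∈ {1, 3}; with 0 ≤ l_f ≤ n_f−1 = 7, the allowed l_f values are {1, 3}.
For l_f = 1: m_f ∈ {m_i−1, m_i, m_i+1} ∩ [−1, 1] = {-1, 0, 1} → 3 states.
For l_f = 3: m_f ∈ {m_i−1, m_i, m_i+1} ∩ [−3, 3] = {-1, 0, 1} → 3 states.
Total: 6.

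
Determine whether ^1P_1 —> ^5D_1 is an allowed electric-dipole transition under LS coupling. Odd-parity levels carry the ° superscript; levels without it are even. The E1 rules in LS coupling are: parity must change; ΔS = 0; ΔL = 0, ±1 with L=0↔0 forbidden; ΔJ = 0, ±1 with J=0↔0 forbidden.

Initial level: S=0, L=1, J=1, parity even. Final level: S=2, L=2, J=1, parity even.
Parity must change: even → even — fails.
ΔS = 0: S: 0 → 2 — fails.
ΔL = 0, ±1 (not L=0↔0): L: 1 → 2, ΔL = +1 — passes.
ΔJ = 0, ±1 (not J=0↔0): J: 1 → 1, ΔJ = +0 — passes.
Rule(s) violated: parity, ΔS.

forbidden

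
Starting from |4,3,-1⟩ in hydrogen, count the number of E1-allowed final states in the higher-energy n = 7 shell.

6

E1 requires Δl = ±1, so l_f ∈ {2, 4}; with 0 ≤ l_f ≤ n_f−1 = 6, the allowed l_f values are {2, 4}.
For l_f = 2: m_f ∈ {m_i−1, m_i, m_i+1} ∩ [−2, 2] = {-2, -1, 0} → 3 states.
For l_f = 4: m_f ∈ {m_i−1, m_i, m_i+1} ∩ [−4, 4] = {-2, -1, 0} → 3 states.
Total: 6.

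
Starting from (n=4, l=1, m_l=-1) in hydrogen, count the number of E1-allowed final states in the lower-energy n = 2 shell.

E1 requires Δl = ±1, so l_f ∈ {0, 2}; with 0 ≤ l_f ≤ n_f−1 = 1, the allowed l_f values are {0}.
For l_f = 0: m_f ∈ {m_i−1, m_i, m_i+1} ∩ [−0, 0] = {0} → 1 state.
Total: 1.

1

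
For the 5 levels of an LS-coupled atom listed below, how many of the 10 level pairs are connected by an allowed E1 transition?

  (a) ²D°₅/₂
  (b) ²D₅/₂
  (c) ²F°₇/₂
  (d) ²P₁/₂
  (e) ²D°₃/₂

4

(a)–(b): allowed.
(a)–(c): forbidden (parity).
(a)–(d): forbidden (ΔJ).
(a)–(e): forbidden (parity).
(b)–(c): allowed.
(b)–(d): forbidden (parity, ΔJ).
(b)–(e): allowed.
(c)–(d): forbidden (ΔL, ΔJ).
(c)–(e): forbidden (parity, ΔJ).
(d)–(e): allowed.
Allowed pairs: 4 of 10.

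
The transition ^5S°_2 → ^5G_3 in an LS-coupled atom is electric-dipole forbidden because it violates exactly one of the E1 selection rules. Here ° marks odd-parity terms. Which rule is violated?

Initial level: S=2, L=0, J=2, parity odd. Final level: S=2, L=4, J=3, parity even.
Parity must change: odd → even — ✓.
ΔS = 0: S: 2 → 2 — ✓.
ΔL = 0, ±1 (not L=0↔0): L: 0 → 4, ΔL = +4 — ✗.
ΔJ = 0, ±1 (not J=0↔0): J: 2 → 3, ΔJ = +1 — ✓.

the ΔL = 0, ±1 rule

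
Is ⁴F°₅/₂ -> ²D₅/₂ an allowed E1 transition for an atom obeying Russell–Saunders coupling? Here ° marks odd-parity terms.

Initial level: S=3/2, L=3, J=5/2, parity odd. Final level: S=1/2, L=2, J=5/2, parity even.
Parity must change: odd → even — passes.
ΔS = 0: S: 3/2 → 1/2 — fails.
ΔL = 0, ±1 (not L=0↔0): L: 3 → 2, ΔL = -1 — passes.
ΔJ = 0, ±1 (not J=0↔0): J: 5/2 → 5/2, ΔJ = +0 — passes.
Rule(s) violated: ΔS.

forbidden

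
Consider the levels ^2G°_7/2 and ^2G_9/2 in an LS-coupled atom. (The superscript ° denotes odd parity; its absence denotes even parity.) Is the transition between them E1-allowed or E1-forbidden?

Reading off the term symbols: S 1/2→1/2, L 4→4, J 7/2→9/2, parity odd→even.
Parity must change: odd → even — passes.
ΔS = 0: S: 1/2 → 1/2 — passes.
ΔL = 0, ±1 (not L=0↔0): L: 4 → 4, ΔL = +0 — passes.
ΔJ = 0, ±1 (not J=0↔0): J: 7/2 → 9/2, ΔJ = +1 — passes.
All four E1 rules are satisfied.

allowed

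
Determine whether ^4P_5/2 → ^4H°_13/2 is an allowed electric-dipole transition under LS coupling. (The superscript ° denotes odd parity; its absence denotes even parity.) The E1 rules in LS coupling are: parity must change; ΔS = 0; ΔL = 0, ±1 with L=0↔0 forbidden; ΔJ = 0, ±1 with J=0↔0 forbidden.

Reading off the term symbols: S 3/2→3/2, L 1→5, J 5/2→13/2, parity even→odd.
Parity must change: even → odd — ok.
ΔS = 0: S: 3/2 → 3/2 — ok.
ΔL = 0, ±1 (not L=0↔0): L: 1 → 5, ΔL = +4 — fails.
ΔJ = 0, ±1 (not J=0↔0): J: 5/2 → 13/2, ΔJ = +4 — fails.
Rule(s) violated: ΔL, ΔJ.

forbidden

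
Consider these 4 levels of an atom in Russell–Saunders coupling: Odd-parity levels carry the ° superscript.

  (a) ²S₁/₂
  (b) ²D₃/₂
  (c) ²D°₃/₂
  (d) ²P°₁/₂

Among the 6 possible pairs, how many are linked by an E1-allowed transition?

3

(a)–(b): forbidden (parity, ΔL).
(a)–(c): forbidden (ΔL).
(a)–(d): allowed.
(b)–(c): allowed.
(b)–(d): allowed.
(c)–(d): forbidden (parity).
Allowed pairs: 3 of 6.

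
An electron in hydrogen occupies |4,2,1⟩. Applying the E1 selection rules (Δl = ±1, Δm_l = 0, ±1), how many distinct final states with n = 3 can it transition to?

2

E1 requires Δl = ±1, so l_f ∈ {1, 3}; with 0 ≤ l_f ≤ n_f−1 = 2, the allowed l_f values are {1}.
For l_f = 1: m_f ∈ {m_i−1, m_i, m_i+1} ∩ [−1, 1] = {0, 1} → 2 states.
Total: 2.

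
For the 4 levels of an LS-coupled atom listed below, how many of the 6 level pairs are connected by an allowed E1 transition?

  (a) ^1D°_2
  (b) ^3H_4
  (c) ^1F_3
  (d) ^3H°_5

(a)–(b): forbidden (ΔS, ΔL, ΔJ).
(a)–(c): allowed.
(a)–(d): forbidden (parity, ΔS, ΔL, ΔJ).
(b)–(c): forbidden (parity, ΔS, ΔL).
(b)–(d): allowed.
(c)–(d): forbidden (ΔS, ΔL, ΔJ).
Allowed pairs: 2 of 6.

2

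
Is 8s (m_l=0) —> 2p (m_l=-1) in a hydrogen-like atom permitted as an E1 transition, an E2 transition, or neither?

E1

Δl = 1 − 0 = +1; l_i + l_f = 1.
Δm_l = -1.
E1 (Δl = ±1, |Δm_l| ≤ 1): satisfied.
E2 (Δl = 0,±2, l_i+l_f ≥ 2, |Δm_l| ≤ 2): not satisfied.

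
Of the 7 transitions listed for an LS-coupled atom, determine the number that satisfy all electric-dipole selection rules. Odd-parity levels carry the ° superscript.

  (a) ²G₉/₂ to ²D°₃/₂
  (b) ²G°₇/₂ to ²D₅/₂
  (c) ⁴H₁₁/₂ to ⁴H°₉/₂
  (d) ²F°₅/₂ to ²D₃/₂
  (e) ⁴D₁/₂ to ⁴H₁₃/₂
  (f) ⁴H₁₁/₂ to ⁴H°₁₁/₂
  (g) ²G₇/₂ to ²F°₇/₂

4

(a) forbidden (ΔL, ΔJ fail)
(b) forbidden (ΔL fails)
(c) allowed
(d) allowed
(e) forbidden (parity, ΔL, ΔJ fail)
(f) allowed
(g) allowed
Total allowed: 4 of 7.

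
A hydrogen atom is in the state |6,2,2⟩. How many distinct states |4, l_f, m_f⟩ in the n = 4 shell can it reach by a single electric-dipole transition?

4

E1 requires Δl = ±1, so l_f ∈ {1, 3}; with 0 ≤ l_f ≤ n_f−1 = 3, the allowed l_f values are {1, 3}.
For l_f = 1: m_f ∈ {m_i−1, m_i, m_i+1} ∩ [−1, 1] = {1} → 1 state.
For l_f = 3: m_f ∈ {m_i−1, m_i, m_i+1} ∩ [−3, 3] = {1, 2, 3} → 3 states.
Total: 4.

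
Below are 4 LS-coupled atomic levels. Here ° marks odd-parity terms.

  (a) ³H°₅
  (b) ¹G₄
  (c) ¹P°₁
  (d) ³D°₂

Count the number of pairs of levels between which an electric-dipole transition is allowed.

0

(a)–(b): forbidden (ΔS).
(a)–(c): forbidden (parity, ΔS, ΔL, ΔJ).
(a)–(d): forbidden (parity, ΔL, ΔJ).
(b)–(c): forbidden (ΔL, ΔJ).
(b)–(d): forbidden (ΔS, ΔL, ΔJ).
(c)–(d): forbidden (parity, ΔS).
Allowed pairs: 0 of 6.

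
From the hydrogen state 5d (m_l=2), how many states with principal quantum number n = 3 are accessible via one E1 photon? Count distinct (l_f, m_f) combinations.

1

E1 requires Δl = ±1, so l_f ∈ {1, 3}; with 0 ≤ l_f ≤ n_f−1 = 2, the allowed l_f values are {1}.
For l_f = 1: m_f ∈ {m_i−1, m_i, m_i+1} ∩ [−1, 1] = {1} → 1 state.
Total: 1.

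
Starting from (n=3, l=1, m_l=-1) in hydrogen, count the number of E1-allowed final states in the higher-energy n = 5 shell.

E1 requires Δl = ±1, so l_f ∈ {0, 2}; with 0 ≤ l_f ≤ n_f−1 = 4, the allowed l_f values are {0, 2}.
For l_f = 0: m_f ∈ {m_i−1, m_i, m_i+1} ∩ [−0, 0] = {0} → 1 state.
For l_f = 2: m_f ∈ {m_i−1, m_i, m_i+1} ∩ [−2, 2] = {-2, -1, 0} → 3 states.
Total: 4.

4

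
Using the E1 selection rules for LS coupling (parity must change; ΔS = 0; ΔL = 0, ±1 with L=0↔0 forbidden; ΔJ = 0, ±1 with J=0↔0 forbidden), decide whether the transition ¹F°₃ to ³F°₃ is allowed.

forbidden

Reading off the term symbols: S 0→1, L 3→3, J 3→3, parity odd→odd.
Parity must change: odd → odd — fails.
ΔS = 0: S: 0 → 1 — fails.
ΔL = 0, ±1 (not L=0↔0): L: 3 → 3, ΔL = +0 — ok.
ΔJ = 0, ±1 (not J=0↔0): J: 3 → 3, ΔJ = +0 — ok.
Rule(s) violated: parity, ΔS.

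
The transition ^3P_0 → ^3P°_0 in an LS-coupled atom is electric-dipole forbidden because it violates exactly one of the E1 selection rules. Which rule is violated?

Parity must change: even → odd — ok.
ΔS = 0: S: 1 → 1 — ok.
ΔL = 0, ±1 (not L=0↔0): L: 1 → 1, ΔL = +0 — ok.
ΔJ = 0, ±1 (not J=0↔0): J: 0 → 0, ΔJ = +0 — fails.

the J=0 ↔ J=0 exclusion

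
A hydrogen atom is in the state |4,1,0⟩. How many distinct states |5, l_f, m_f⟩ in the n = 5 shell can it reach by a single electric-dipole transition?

E1 requires Δl = ±1, so l_f ∈ {0, 2}; with 0 ≤ l_f ≤ n_f−1 = 4, the allowed l_f values are {0, 2}.
For l_f = 0: m_f ∈ {m_i−1, m_i, m_i+1} ∩ [−0, 0] = {0} → 1 state.
For l_f = 2: m_f ∈ {m_i−1, m_i, m_i+1} ∩ [−2, 2] = {-1, 0, 1} → 3 states.
Total: 4.

4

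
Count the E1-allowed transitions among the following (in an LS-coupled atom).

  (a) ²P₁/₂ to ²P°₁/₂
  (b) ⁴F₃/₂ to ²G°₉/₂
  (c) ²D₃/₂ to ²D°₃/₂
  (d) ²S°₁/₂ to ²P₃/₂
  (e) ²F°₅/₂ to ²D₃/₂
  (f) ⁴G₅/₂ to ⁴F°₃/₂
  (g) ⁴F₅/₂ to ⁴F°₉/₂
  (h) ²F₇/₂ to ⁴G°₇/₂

5

(a) allowed
(b) forbidden (ΔS, ΔJ fail)
(c) allowed
(d) allowed
(e) allowed
(f) allowed
(g) forbidden (ΔJ fails)
(h) forbidden (ΔS fails)
Total allowed: 5 of 8.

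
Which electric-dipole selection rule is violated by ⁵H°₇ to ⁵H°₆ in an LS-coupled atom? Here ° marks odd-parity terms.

ΔS = 0: S: 2 → 2 — ✓.
ΔL = 0, ±1 (not L=0↔0): L: 5 → 5, ΔL = +0 — ✓.
Parity must change: odd → odd — ✗.
ΔJ = 0, ±1 (not J=0↔0): J: 7 → 6, ΔJ = -1 — ✓.

parity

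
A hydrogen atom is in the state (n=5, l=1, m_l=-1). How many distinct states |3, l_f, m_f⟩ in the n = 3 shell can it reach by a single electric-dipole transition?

4

E1 requires Δl = ±1, so l_f ∈ {0, 2}; with 0 ≤ l_f ≤ n_f−1 = 2, the allowed l_f values are {0, 2}.
For l_f = 0: m_f ∈ {m_i−1, m_i, m_i+1} ∩ [−0, 0] = {0} → 1 state.
For l_f = 2: m_f ∈ {m_i−1, m_i, m_i+1} ∩ [−2, 2] = {-2, -1, 0} → 3 states.
Total: 4.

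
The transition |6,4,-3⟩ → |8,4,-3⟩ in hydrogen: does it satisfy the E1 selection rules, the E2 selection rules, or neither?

Δl = 4 − 4 = +0; l_i + l_f = 8.
Δm_l = +0.
E1 (Δl = ±1, |Δm_l| ≤ 1): not satisfied.
E2 (Δl = 0,±2, l_i+l_f ≥ 2, |Δm_l| ≤ 2): satisfied.

E2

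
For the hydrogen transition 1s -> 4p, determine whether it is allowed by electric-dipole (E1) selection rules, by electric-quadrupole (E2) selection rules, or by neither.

Δl = 1 − 0 = +1; l_i + l_f = 1.
E1 (Δl = ±1): satisfied.
E2 (Δl = 0,±2, l_i+l_f ≥ 2): not satisfied.

E1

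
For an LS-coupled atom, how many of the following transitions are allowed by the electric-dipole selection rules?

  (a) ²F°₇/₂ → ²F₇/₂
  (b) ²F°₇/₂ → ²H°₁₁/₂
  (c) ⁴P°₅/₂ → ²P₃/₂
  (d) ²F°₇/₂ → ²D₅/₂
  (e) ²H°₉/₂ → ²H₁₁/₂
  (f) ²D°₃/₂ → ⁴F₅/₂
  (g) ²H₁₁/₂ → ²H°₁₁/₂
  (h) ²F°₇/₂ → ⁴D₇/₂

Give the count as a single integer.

(a) allowed
(b) forbidden (parity, ΔL, ΔJ fail)
(c) forbidden (ΔS fails)
(d) allowed
(e) allowed
(f) forbidden (ΔS fails)
(g) allowed
(h) forbidden (ΔS fails)
Total allowed: 4 of 8.

4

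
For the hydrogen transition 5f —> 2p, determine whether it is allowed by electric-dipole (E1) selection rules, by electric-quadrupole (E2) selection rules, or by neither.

E2

Δl = 1 − 3 = -2; l_i + l_f = 4.
E1 (Δl = ±1): not satisfied.
E2 (Δl = 0,±2, l_i+l_f ≥ 2): satisfied.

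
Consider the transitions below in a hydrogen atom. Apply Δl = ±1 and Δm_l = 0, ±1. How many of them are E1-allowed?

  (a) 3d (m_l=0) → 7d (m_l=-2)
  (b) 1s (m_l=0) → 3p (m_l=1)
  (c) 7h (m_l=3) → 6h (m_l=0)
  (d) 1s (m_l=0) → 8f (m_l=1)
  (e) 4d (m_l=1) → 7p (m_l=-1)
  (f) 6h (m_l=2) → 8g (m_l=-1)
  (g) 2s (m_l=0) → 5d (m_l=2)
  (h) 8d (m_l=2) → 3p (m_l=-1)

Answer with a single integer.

1

(a) forbidden — Δl = +0 (E1 requires Δl = ±1); Δm_l = -2 (E1 requires Δm_l = 0, ±1)
(b) allowed
(c) forbidden — Δl = +0 (E1 requires Δl = ±1); Δm_l = -3 (E1 requires Δm_l = 0, ±1)
(d) forbidden — Δl = +3 (E1 requires Δl = ±1)
(e) forbidden — Δm_l = -2 (E1 requires Δm_l = 0, ±1)
(f) forbidden — Δm_l = -3 (E1 requires Δm_l = 0, ±1)
(g) forbidden — Δl = +2 (E1 requires Δl = ±1); Δm_l = +2 (E1 requires Δm_l = 0, ±1)
(h) forbidden — Δm_l = -3 (E1 requires Δm_l = 0, ±1)
Total allowed: 1 of 8.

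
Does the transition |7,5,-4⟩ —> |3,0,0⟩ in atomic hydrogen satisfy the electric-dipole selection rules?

Δl = 0 − 5 = -5; the E1 rule Δl = ±1 is violated.
m_l: -4 → 0 (Δm_l = +4). |Δm_l| ≤ 1 violated.
The transition is electric-dipole forbidden.

forbidden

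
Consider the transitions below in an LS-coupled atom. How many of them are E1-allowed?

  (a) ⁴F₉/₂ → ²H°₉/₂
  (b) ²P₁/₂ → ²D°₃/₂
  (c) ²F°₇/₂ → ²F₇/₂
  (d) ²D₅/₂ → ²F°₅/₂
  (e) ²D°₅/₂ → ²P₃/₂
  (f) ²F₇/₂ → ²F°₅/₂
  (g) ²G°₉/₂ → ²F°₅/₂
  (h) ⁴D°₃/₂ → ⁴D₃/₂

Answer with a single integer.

(a) forbidden (ΔS, ΔL fail)
(b) allowed
(c) allowed
(d) allowed
(e) allowed
(f) allowed
(g) forbidden (parity, ΔJ fail)
(h) allowed
Total allowed: 6 of 8.

6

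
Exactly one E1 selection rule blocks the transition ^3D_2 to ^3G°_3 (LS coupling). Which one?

Parity must change: even → odd — satisfied.
ΔS = 0: S: 1 → 1 — satisfied.
ΔL = 0, ±1 (not L=0↔0): L: 2 → 4, ΔL = +2 — violated.
ΔJ = 0, ±1 (not J=0↔0): J: 2 → 3, ΔJ = +1 — satisfied.

the ΔL = 0, ±1 rule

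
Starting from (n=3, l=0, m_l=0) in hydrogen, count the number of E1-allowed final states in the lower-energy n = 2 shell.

E1 requires Δl = ±1, so l_f ∈ {-1, 1}; with 0 ≤ l_f ≤ n_f−1 = 1, the allowed l_f values are {1}.
For l_f = 1: m_f ∈ {m_i−1, m_i, m_i+1} ∩ [−1, 1] = {-1, 0, 1} → 3 states.
Total: 3.

3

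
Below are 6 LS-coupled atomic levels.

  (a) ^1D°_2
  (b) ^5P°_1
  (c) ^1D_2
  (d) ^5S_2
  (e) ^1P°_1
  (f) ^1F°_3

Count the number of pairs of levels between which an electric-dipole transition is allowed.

(a)–(b): forbidden (parity, ΔS).
(a)–(c): allowed.
(a)–(d): forbidden (ΔS, ΔL).
(a)–(e): forbidden (parity).
(a)–(f): forbidden (parity).
(b)–(c): forbidden (ΔS).
(b)–(d): allowed.
(b)–(e): forbidden (parity, ΔS).
(b)–(f): forbidden (parity, ΔS, ΔL, ΔJ).
(c)–(d): forbidden (parity, ΔS, ΔL).
(c)–(e): allowed.
(c)–(f): allowed.
(d)–(e): forbidden (ΔS).
(d)–(f): forbidden (ΔS, ΔL).
(e)–(f): forbidden (parity, ΔL, ΔJ).
Allowed pairs: 4 of 15.

4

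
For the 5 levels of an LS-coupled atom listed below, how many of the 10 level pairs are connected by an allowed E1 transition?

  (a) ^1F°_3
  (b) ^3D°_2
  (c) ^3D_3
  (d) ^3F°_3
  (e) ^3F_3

(a)–(b): forbidden (parity, ΔS).
(a)–(c): forbidden (ΔS).
(a)–(d): forbidden (parity, ΔS).
(a)–(e): forbidden (ΔS).
(b)–(c): allowed.
(b)–(d): forbidden (parity).
(b)–(e): allowed.
(c)–(d): allowed.
(c)–(e): forbidden (parity).
(d)–(e): allowed.
Allowed pairs: 4 of 10.

4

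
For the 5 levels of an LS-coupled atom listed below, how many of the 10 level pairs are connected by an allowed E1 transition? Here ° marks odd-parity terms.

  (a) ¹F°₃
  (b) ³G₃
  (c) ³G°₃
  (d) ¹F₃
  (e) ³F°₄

(a)–(b): forbidden (ΔS).
(a)–(c): forbidden (parity, ΔS).
(a)–(d): allowed.
(a)–(e): forbidden (parity, ΔS).
(b)–(c): allowed.
(b)–(d): forbidden (parity, ΔS).
(b)–(e): allowed.
(c)–(d): forbidden (ΔS).
(c)–(e): forbidden (parity).
(d)–(e): forbidden (ΔS).
Allowed pairs: 3 of 10.

3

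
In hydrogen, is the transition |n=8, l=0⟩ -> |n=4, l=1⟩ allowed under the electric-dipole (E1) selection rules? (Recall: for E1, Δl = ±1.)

l: 0 → 1 (Δl = +1). Δl = ±1 passes.
All E1 selection rules are satisfied.

allowed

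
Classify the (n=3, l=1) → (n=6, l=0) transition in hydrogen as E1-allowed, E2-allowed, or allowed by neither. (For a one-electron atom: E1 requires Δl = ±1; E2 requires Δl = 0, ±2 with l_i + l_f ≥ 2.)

E1

Δl = 0 − 1 = -1; l_i + l_f = 1.
E1 (Δl = ±1): satisfied.
E2 (Δl = 0,±2, l_i+l_f ≥ 2): not satisfied.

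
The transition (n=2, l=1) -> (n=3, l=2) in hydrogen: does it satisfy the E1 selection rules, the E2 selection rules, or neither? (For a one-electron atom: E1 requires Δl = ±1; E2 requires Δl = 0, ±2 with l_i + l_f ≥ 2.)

E1

Δl = 2 − 1 = +1; l_i + l_f = 3.
E1 (Δl = ±1): satisfied.
E2 (Δl = 0,±2, l_i+l_f ≥ 2): not satisfied.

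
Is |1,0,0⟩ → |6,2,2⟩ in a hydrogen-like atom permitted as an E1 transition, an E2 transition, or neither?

E2

Δl = 2 − 0 = +2; l_i + l_f = 2.
Δm_l = +2.
E1 (Δl = ±1, |Δm_l| ≤ 1): not satisfied.
E2 (Δl = 0,±2, l_i+l_f ≥ 2, |Δm_l| ≤ 2): satisfied.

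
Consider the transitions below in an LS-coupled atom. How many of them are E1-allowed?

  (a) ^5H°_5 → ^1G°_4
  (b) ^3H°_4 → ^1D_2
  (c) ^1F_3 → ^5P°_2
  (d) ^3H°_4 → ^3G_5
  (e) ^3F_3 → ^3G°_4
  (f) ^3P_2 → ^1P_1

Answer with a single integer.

2

(a) forbidden (parity, ΔS fail)
(b) forbidden (ΔS, ΔL, ΔJ fail)
(c) forbidden (ΔS, ΔL fail)
(d) allowed
(e) allowed
(f) forbidden (parity, ΔS fail)
Total allowed: 2 of 6.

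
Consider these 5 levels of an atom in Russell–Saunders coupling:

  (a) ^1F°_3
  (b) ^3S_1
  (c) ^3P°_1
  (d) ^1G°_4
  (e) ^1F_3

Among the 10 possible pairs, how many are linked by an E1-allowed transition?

3

(a)–(b): forbidden (ΔS, ΔL, ΔJ).
(a)–(c): forbidden (parity, ΔS, ΔL, ΔJ).
(a)–(d): forbidden (parity).
(a)–(e): allowed.
(b)–(c): allowed.
(b)–(d): forbidden (ΔS, ΔL, ΔJ).
(b)–(e): forbidden (parity, ΔS, ΔL, ΔJ).
(c)–(d): forbidden (parity, ΔS, ΔL, ΔJ).
(c)–(e): forbidden (ΔS, ΔL, ΔJ).
(d)–(e): allowed.
Allowed pairs: 3 of 10.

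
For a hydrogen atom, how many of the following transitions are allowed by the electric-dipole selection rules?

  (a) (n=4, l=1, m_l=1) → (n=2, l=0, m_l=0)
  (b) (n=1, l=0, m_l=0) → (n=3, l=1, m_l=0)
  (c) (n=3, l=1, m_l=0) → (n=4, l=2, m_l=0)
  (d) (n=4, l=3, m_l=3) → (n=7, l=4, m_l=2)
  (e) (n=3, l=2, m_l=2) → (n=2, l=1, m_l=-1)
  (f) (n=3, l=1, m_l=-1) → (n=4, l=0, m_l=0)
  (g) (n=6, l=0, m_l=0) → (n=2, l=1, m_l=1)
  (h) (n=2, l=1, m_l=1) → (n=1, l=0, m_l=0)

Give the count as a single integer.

7

(a) allowed
(b) allowed
(c) allowed
(d) allowed
(e) forbidden — Δm_l = -3 (E1 requires Δm_l = 0, ±1)
(f) allowed
(g) allowed
(h) allowed
Total allowed: 7 of 8.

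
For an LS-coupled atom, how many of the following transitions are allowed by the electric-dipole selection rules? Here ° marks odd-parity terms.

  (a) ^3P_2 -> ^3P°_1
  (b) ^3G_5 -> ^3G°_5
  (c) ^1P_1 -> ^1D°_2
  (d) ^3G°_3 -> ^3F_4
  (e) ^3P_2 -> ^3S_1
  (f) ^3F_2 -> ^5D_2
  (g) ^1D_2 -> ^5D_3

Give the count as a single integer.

4

(a) allowed
(b) allowed
(c) allowed
(d) allowed
(e) forbidden (parity fails)
(f) forbidden (parity, ΔS fail)
(g) forbidden (parity, ΔS fail)
Total allowed: 4 of 7.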